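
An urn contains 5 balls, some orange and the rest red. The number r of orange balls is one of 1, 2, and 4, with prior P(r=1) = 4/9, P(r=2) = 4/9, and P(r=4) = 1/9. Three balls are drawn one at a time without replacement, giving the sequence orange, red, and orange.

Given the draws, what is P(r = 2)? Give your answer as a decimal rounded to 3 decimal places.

Under each hypothesis, the probability of the observed sequence is: P(data | r = 1) = (1/5)(4/4)(0/3) = 0; P(data | r = 2) = (2/5)(3/4)(1/3) = 1/10; P(data | r = 4) = (4/5)(1/4)(3/3) = 1/5.
The prior-weighted likelihoods are 4/9 · 0 = 0, 4/9 · 1/10 = 2/45, 1/9 · 1/5 = 1/45; with total 1/15.
Hence P(r = 2 | data) = (2/45) / (1/15) = 2/3.

0.667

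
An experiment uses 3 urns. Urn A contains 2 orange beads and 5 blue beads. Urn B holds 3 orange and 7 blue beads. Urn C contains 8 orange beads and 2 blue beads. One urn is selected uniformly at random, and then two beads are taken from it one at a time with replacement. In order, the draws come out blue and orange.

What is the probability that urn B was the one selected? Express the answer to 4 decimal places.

Compute the likelihood of the observed sequence for each case: P(data | urn A) = (5/7)(2/7) = 0.20408; P(data | urn B) = (7/10)(3/10) = 0.21; P(data | urn C) = (2/10)(8/10) = 0.16.
Weighting by the prior gives 1/3 · 0.20408 = 0.068027, 1/3 · 0.21 = 0.07, 1/3 · 0.16 = 0.053333; these sum to 0.19136.
By Bayes' rule, P(urn B | data) = (0.07) / (0.19136) = 0.3658.

0.3658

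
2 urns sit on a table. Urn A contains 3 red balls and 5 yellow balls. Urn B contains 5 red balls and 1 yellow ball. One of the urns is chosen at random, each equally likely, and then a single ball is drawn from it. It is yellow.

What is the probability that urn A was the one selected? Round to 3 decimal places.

The likelihood of this draw under each hypothesis: P(data | urn A) = (5/8) = 5/8; P(data | urn B) = (1/6) = 1/6.
Multiplying each by its prior: 1/2 · 5/8 = 5/16, 1/2 · 1/6 = 1/12; summing to 19/48.
Therefore the posterior P(urn A | data) = (5/16) / (19/48) = 15/19.

0.789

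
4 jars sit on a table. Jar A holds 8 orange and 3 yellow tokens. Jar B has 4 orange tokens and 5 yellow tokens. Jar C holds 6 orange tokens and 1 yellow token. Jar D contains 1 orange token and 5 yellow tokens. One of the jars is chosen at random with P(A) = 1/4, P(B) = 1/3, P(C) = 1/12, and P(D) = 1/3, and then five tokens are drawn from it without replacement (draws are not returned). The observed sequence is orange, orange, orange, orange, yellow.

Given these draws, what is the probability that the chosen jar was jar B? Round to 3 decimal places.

0.071

Under each hypothesis, the probability of the observed sequence is: P(data | jar A) = (8/11)(7/10)(6/9)(5/8)(3/7) = 0.090909; P(data | jar B) = (4/9)(3/8)(2/7)(1/6)(5/5) = 0.0079365; P(data | jar C) = (6/7)(5/6)(4/5)(3/4)(1/3) = 0.14286; P(data | jar D) = (1/6)(0/5) = 0.
Multiplying each by its prior: 1/4 · 0.090909 = 0.022727, 1/3 · 0.0079365 = 0.0026455, 1/12 · 0.14286 = 0.011905, 1/3 · 0 = 0; summing to 0.037278.
So P(jar B | data) = (0.0026455) / (0.037278) = 0.070968.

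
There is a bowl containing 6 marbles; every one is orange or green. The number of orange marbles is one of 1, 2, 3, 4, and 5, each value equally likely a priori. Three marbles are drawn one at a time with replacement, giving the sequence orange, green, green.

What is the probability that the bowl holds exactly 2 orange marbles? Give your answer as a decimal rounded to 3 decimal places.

0.305

Under each hypothesis, the probability of the observed sequence is: P(data | r = 1) = (1/6)(5/6)(5/6) = 25/216; P(data | r = 2) = (2/6)(4/6)(4/6) = 4/27; P(data | r = 3) = (3/6)(3/6)(3/6) = 1/8; P(data | r = 4) = (4/6)(2/6)(2/6) = 2/27; P(data | r = 5) = (5/6)(1/6)(1/6) = 5/216.
Weighting by the prior gives 1/5 · 25/216 = 5/216, 1/5 · 4/27 = 4/135, 1/5 · 1/8 = 1/40, 1/5 · 2/27 = 2/135, 1/5 · 5/216 = 1/216; summing to 7/72.
Therefore the posterior P(r = 2 | data) = (4/135) / (7/72) = 32/105.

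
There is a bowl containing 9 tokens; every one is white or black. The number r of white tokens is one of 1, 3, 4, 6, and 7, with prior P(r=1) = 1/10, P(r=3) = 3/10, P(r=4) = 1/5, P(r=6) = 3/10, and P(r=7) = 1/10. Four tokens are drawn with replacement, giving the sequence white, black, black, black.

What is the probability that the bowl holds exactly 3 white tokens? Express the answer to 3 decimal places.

The likelihood of the observed sequence under each hypothesis: P(data | r = 1) = (1/9)(8/9)(8/9)(8/9) = 0.078037; P(data | r = 3) = (3/9)(6/9)(6/9)(6/9) = 0.098765; P(data | r = 4) = (4/9)(5/9)(5/9)(5/9) = 0.076208; P(data | r = 6) = (6/9)(3/9)(3/9)(3/9) = 0.024691; P(data | r = 7) = (7/9)(2/9)(2/9)(2/9) = 0.0085353.
The prior-weighted likelihoods are 1/10 · 0.078037 = 0.0078037, 3/10 · 0.098765 = 0.02963, 1/5 · 0.076208 = 0.015242, 3/10 · 0.024691 = 0.0074074, 1/10 · 0.0085353 = 0.00085353; with total 0.060936.
So P(r = 3 | data) = (0.02963) / (0.060936) = 0.48624.

0.486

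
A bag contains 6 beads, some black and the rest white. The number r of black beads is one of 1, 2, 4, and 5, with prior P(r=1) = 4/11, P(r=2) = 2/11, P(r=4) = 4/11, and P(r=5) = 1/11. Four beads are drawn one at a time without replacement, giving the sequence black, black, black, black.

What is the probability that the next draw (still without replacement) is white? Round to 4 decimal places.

0.7222

For each hypothesis, P(data | H) works out to: P(data | r = 1) = (1/6)(0/5) = 0; P(data | r = 2) = (2/6)(1/5)(0/4) = 0; P(data | r = 4) = (4/6)(3/5)(2/4)(1/3) = 1/15; P(data | r = 5) = (5/6)(4/5)(3/4)(2/3) = 1/3.
Weighting by the prior gives 4/11 · 0 = 0, 2/11 · 0 = 0, 4/11 · 1/15 = 4/165, 1/11 · 1/3 = 1/33; summing to 3/55.
Normalising, the posterior is P(r = 1 | data) = 0, P(r = 2 | data) = 0, P(r = 4 | data) = 4/9, P(r = 5 | data) = 5/9.
Averaging over the posterior, P(white next | data) = (1)(4/9) + (1/2)(5/9) = 13/18.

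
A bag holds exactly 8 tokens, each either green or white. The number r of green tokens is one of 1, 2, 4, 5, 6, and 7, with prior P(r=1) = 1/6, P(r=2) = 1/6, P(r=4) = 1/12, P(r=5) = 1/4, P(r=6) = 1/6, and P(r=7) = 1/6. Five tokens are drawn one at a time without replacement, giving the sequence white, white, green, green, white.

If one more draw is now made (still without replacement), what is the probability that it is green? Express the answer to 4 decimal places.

The likelihood of the observed sequence under each hypothesis: P(data | r = 1) = (7/8)(6/7)(1/6)(0/5) = 0; P(data | r = 2) = (6/8)(5/7)(2/6)(1/5)(4/4) = 0.035714; P(data | r = 4) = (4/8)(3/7)(4/6)(3/5)(2/4) = 0.042857; P(data | r = 5) = (3/8)(2/7)(5/6)(4/5)(1/4) = 0.017857; P(data | r = 6) = (2/8)(1/7)(6/6)(5/5)(0/4) = 0; P(data | r = 7) = (1/8)(0/7) = 0.
Weighting by the prior gives 1/6 · 0 = 0, 1/6 · 0.035714 = 0.0059524, 1/12 · 0.042857 = 0.0035714, 1/4 · 0.017857 = 0.0044643, 1/6 · 0 = 0, 1/6 · 0 = 0; these sum to 0.013988.
Normalising, the posterior is P(r = 1 | data) = 0, P(r = 2 | data) = 0.42553, P(r = 4 | data) = 0.25532, P(r = 5 | data) = 0.31915, P(r = 6 | data) = 0, P(r = 7 | data) = 0.
Averaging over the posterior, P(green next | data) = (0)(0.42553) + (2/3)(0.25532) + (1)(0.31915) = 0.48936.

0.4894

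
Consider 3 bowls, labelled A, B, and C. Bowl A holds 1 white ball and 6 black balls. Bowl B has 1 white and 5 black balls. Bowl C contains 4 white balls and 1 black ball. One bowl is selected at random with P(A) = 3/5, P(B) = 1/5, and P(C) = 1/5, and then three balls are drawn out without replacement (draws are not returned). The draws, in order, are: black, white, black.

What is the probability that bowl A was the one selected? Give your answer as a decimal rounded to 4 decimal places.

For each hypothesis, P(data | H) works out to: P(data | bowl A) = (6/7)(1/6)(5/5) = 1/7; P(data | bowl B) = (5/6)(1/5)(4/4) = 1/6; P(data | bowl C) = (1/5)(4/4)(0/3) = 0.
The prior-weighted likelihoods are 3/5 · 1/7 = 3/35, 1/5 · 1/6 = 1/30, 1/5 · 0 = 0; with total 5/42.
Hence P(bowl A | data) = (3/35) / (5/42) = 18/25.

0.7200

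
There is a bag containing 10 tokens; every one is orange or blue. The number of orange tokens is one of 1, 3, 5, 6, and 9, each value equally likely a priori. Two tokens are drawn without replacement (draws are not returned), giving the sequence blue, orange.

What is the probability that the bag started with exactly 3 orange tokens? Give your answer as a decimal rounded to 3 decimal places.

For each hypothesis, P(data | H) works out to: P(data | r = 1) = (9/10)(1/9) = 1/10; P(data | r = 3) = (7/10)(3/9) = 7/30; P(data | r = 5) = (5/10)(5/9) = 5/18; P(data | r = 6) = (4/10)(6/9) = 4/15; P(data | r = 9) = (1/10)(9/9) = 1/10.
The prior-weighted likelihoods are 1/5 · 1/10 = 1/50, 1/5 · 7/30 = 7/150, 1/5 · 5/18 = 1/18, 1/5 · 4/15 = 4/75, 1/5 · 1/10 = 1/50; with total 44/225.
By Bayes' rule, P(r = 3 | data) = (7/150) / (44/225) = 21/88.

0.239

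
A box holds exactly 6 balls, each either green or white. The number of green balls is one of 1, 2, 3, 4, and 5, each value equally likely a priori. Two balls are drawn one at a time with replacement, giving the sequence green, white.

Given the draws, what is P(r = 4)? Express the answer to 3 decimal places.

0.229

Under each hypothesis, the probability of the observed sequence is: P(data | r = 1) = (1/6)(5/6) = 5/36; P(data | r = 2) = (2/6)(4/6) = 2/9; P(data | r = 3) = (3/6)(3/6) = 1/4; P(data | r = 4) = (4/6)(2/6) = 2/9; P(data | r = 5) = (5/6)(1/6) = 5/36.
Multiplying each by its prior: 1/5 · 5/36 = 1/36, 1/5 · 2/9 = 2/45, 1/5 · 1/4 = 1/20, 1/5 · 2/9 = 2/45, 1/5 · 5/36 = 1/36; summing to 7/36.
So P(r = 4 | data) = (2/45) / (7/36) = 8/35.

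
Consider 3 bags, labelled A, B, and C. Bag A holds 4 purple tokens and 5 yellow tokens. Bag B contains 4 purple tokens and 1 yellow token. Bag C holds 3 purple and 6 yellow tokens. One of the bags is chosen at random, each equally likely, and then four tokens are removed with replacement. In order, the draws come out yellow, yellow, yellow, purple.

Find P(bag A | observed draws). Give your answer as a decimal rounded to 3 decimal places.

Compute the likelihood of the observed sequence for each case: P(data | bag A) = (5/9)(5/9)(5/9)(4/9) = 0.076208; P(data | bag B) = (1/5)(1/5)(1/5)(4/5) = 0.0064; P(data | bag C) = (6/9)(6/9)(6/9)(3/9) = 0.098765.
Multiplying each by its prior: 1/3 · 0.076208 = 0.025403, 1/3 · 0.0064 = 0.0021333, 1/3 · 0.098765 = 0.032922; with total 0.060458.
By Bayes' rule, P(bag A | data) = (0.025403) / (0.060458) = 0.42017.

0.420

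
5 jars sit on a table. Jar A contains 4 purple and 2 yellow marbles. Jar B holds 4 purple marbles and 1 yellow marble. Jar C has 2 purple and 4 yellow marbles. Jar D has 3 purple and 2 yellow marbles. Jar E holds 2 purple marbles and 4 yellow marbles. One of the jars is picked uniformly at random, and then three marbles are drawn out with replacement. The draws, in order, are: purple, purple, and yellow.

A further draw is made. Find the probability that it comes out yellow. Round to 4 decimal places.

The likelihood of the observed sequence under each hypothesis: P(data | jar A) = (4/6)(4/6)(2/6) = 0.14815; P(data | jar B) = (4/5)(4/5)(1/5) = 0.128; P(data | jar C) = (2/6)(2/6)(4/6) = 0.074074; P(data | jar D) = (3/5)(3/5)(2/5) = 0.144; P(data | jar E) = (2/6)(2/6)(4/6) = 0.074074.
The prior-weighted likelihoods are 1/5 · 0.14815 = 0.02963, 1/5 · 0.128 = 0.0256, 1/5 · 0.074074 = 0.014815, 1/5 · 0.144 = 0.0288, 1/5 · 0.074074 = 0.014815; these sum to 0.11366.
Normalising, the posterior is P(jar A | data) = 0.26069, P(jar B | data) = 0.22523, P(jar C | data) = 0.13034, P(jar D | data) = 0.25339, P(jar E | data) = 0.13034.
The predictive probability is P(yellow next | data) = (1/3)(0.26069) + (1/5)(0.22523) + (2/3)(0.13034) + (2/5)(0.25339) + (2/3)(0.13034) = 0.40709.

0.4071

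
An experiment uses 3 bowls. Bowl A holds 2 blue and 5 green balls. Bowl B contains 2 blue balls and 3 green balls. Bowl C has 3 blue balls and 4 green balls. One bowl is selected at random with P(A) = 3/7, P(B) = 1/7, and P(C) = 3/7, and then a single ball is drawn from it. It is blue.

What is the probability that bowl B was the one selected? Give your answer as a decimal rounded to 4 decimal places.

Compute the likelihood of this draw for each case: P(data | bowl A) = (2/7) = 2/7; P(data | bowl B) = (2/5) = 2/5; P(data | bowl C) = (3/7) = 3/7.
Weighting by the prior gives 3/7 · 2/7 = 6/49, 1/7 · 2/5 = 2/35, 3/7 · 3/7 = 9/49; these sum to 89/245.
Hence P(bowl B | data) = (2/35) / (89/245) = 14/89.

0.1573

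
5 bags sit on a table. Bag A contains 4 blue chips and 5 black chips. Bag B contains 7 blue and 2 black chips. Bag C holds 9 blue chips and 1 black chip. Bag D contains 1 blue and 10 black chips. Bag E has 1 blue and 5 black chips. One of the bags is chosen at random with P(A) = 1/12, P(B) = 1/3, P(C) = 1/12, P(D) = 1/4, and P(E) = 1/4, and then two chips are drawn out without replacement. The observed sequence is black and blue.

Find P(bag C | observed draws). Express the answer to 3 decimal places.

0.052

The likelihood of the observed sequence under each hypothesis: P(data | bag A) = (5/9)(4/8) = 0.27778; P(data | bag B) = (2/9)(7/8) = 0.19444; P(data | bag C) = (1/10)(9/9) = 0.1; P(data | bag D) = (10/11)(1/10) = 0.090909; P(data | bag E) = (5/6)(1/5) = 0.16667.
The prior-weighted likelihoods are 1/12 · 0.27778 = 0.023148, 1/3 · 0.19444 = 0.064815, 1/12 · 0.1 = 0.0083333, 1/4 · 0.090909 = 0.022727, 1/4 · 0.16667 = 0.041667; these sum to 0.16069.
Therefore the posterior P(bag C | data) = (0.0083333) / (0.16069) = 0.05186.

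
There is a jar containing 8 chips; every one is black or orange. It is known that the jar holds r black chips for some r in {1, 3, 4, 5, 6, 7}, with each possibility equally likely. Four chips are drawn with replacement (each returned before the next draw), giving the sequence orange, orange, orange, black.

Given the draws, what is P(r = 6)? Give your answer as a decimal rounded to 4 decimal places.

0.0412

The likelihood of the observed sequence under each hypothesis: P(data | r = 1) = (7/8)(7/8)(7/8)(1/8) = 0.08374; P(data | r = 3) = (5/8)(5/8)(5/8)(3/8) = 0.091553; P(data | r = 4) = (4/8)(4/8)(4/8)(4/8) = 0.0625; P(data | r = 5) = (3/8)(3/8)(3/8)(5/8) = 0.032959; P(data | r = 6) = (2/8)(2/8)(2/8)(6/8) = 0.011719; P(data | r = 7) = (1/8)(1/8)(1/8)(7/8) = 0.001709.
The prior-weighted likelihoods are 1/6 · 0.08374 = 0.013957, 1/6 · 0.091553 = 0.015259, 1/6 · 0.0625 = 0.010417, 1/6 · 0.032959 = 0.0054932, 1/6 · 0.011719 = 0.0019531, 1/6 · 0.001709 = 0.00028483; with total 0.047363.
Therefore the posterior P(r = 6 | data) = (0.0019531) / (0.047363) = 0.041237.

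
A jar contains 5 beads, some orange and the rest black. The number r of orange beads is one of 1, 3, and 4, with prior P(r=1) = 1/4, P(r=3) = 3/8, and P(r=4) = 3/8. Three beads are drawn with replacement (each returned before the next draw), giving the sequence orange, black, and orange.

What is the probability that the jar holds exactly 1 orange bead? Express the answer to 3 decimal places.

0.073

Compute the likelihood of the observed sequence for each case: P(data | r = 1) = (1/5)(4/5)(1/5) = 4/125; P(data | r = 3) = (3/5)(2/5)(3/5) = 18/125; P(data | r = 4) = (4/5)(1/5)(4/5) = 16/125.
The prior-weighted likelihoods are 1/4 · 4/125 = 1/125, 3/8 · 18/125 = 27/500, 3/8 · 16/125 = 6/125; with total 11/100.
By Bayes' rule, P(r = 1 | data) = (1/125) / (11/100) = 4/55.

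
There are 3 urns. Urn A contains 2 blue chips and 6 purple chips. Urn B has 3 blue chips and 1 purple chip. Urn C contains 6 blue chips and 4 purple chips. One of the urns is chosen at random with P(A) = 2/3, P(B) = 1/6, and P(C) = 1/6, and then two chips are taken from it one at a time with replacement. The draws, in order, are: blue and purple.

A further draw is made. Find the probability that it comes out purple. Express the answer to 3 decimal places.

0.599

Under each hypothesis, the probability of the observed sequence is: P(data | urn A) = (2/8)(6/8) = 3/16; P(data | urn B) = (3/4)(1/4) = 3/16; P(data | urn C) = (6/10)(4/10) = 6/25.
The prior-weighted likelihoods are 2/3 · 3/16 = 1/8, 1/6 · 3/16 = 1/32, 1/6 · 6/25 = 1/25; summing to 157/800.
Dividing through by the total gives posterior P(urn A | data) = 0.63694, P(urn B | data) = 0.15924, P(urn C | data) = 0.20382.
So P(purple next | data) = Σ P(purple next | H) P(H | data) = (3/4)(0.63694) + (1/4)(0.15924) + (2/5)(0.20382) = 0.59904.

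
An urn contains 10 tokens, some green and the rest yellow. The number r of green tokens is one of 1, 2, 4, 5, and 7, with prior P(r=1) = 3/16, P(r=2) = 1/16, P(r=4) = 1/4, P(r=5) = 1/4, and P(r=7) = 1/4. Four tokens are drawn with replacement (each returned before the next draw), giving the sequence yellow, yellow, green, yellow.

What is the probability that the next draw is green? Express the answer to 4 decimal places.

0.3613

For each hypothesis, P(data | H) works out to: P(data | r = 1) = (9/10)(9/10)(1/10)(9/10) = 0.0729; P(data | r = 2) = (8/10)(8/10)(2/10)(8/10) = 0.1024; P(data | r = 4) = (6/10)(6/10)(4/10)(6/10) = 0.0864; P(data | r = 5) = (5/10)(5/10)(5/10)(5/10) = 0.0625; P(data | r = 7) = (3/10)(3/10)(7/10)(3/10) = 0.0189.
Multiplying each by its prior: 3/16 · 0.0729 = 0.013669, 1/16 · 0.1024 = 0.0064, 1/4 · 0.0864 = 0.0216, 1/4 · 0.0625 = 0.015625, 1/4 · 0.0189 = 0.004725; summing to 0.062019.
The posterior is then P(r = 1 | data) = 0.2204, P(r = 2 | data) = 0.10319, P(r = 4 | data) = 0.34828, P(r = 5 | data) = 0.25194, P(r = 7 | data) = 0.076187.
Averaging over the posterior, P(green next | data) = (1/10)(0.2204) + (1/5)(0.10319) + (2/5)(0.34828) + (1/2)(0.25194) + (7/10)(0.076187) = 0.36129.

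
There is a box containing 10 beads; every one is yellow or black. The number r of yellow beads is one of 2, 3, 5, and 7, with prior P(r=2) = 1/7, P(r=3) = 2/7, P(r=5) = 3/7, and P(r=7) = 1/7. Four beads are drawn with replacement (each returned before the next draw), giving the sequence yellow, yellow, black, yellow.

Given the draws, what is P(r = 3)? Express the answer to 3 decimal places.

Compute the likelihood of the observed sequence for each case: P(data | r = 2) = (2/10)(2/10)(8/10)(2/10) = 0.0064; P(data | r = 3) = (3/10)(3/10)(7/10)(3/10) = 0.0189; P(data | r = 5) = (5/10)(5/10)(5/10)(5/10) = 0.0625; P(data | r = 7) = (7/10)(7/10)(3/10)(7/10) = 0.1029.
The prior-weighted likelihoods are 1/7 · 0.0064 = 0.00091429, 2/7 · 0.0189 = 0.0054, 3/7 · 0.0625 = 0.026786, 1/7 · 0.1029 = 0.0147; summing to 0.0478.
So P(r = 3 | data) = (0.0054) / (0.0478) = 0.11297.

0.113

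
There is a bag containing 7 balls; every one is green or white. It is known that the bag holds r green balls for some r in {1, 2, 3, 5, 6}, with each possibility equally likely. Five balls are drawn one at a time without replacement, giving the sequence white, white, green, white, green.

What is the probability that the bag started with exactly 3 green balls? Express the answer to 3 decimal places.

Compute the likelihood of the observed sequence for each case: P(data | r = 1) = (6/7)(5/6)(1/5)(4/4)(0/3) = 0; P(data | r = 2) = (5/7)(4/6)(2/5)(3/4)(1/3) = 1/21; P(data | r = 3) = (4/7)(3/6)(3/5)(2/4)(2/3) = 2/35; P(data | r = 5) = (2/7)(1/6)(5/5)(0/4) = 0; P(data | r = 6) = (1/7)(0/6) = 0.
Weighting by the prior gives 1/5 · 0 = 0, 1/5 · 1/21 = 1/105, 1/5 · 2/35 = 2/175, 1/5 · 0 = 0, 1/5 · 0 = 0; summing to 11/525.
So P(r = 3 | data) = (2/175) / (11/525) = 6/11.

0.545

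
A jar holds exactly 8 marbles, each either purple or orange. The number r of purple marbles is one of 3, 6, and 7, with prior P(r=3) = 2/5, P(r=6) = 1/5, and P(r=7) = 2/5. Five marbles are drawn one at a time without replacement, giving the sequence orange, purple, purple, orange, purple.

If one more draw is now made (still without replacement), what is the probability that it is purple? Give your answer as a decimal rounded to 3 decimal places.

0.500

For each hypothesis, P(data | H) works out to: P(data | r = 3) = (5/8)(3/7)(2/6)(4/5)(1/4) = 1/56; P(data | r = 6) = (2/8)(6/7)(5/6)(1/5)(4/4) = 1/28; P(data | r = 7) = (1/8)(7/7)(6/6)(0/5) = 0.
The prior-weighted likelihoods are 2/5 · 1/56 = 1/140, 1/5 · 1/28 = 1/140, 2/5 · 0 = 0; summing to 1/70.
Normalising, the posterior is P(r = 3 | data) = 1/2, P(r = 6 | data) = 1/2, P(r = 7 | data) = 0.
The predictive probability is P(purple next | data) = (0)(1/2) + (1)(1/2) = 1/2.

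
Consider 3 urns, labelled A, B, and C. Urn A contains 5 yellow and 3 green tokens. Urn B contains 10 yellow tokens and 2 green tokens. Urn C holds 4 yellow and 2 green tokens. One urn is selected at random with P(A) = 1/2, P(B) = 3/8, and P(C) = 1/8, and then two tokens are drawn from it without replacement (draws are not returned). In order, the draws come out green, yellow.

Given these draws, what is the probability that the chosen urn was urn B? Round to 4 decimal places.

0.2536

For each hypothesis, P(data | H) works out to: P(data | urn A) = (3/8)(5/7) = 0.26786; P(data | urn B) = (2/12)(10/11) = 0.15152; P(data | urn C) = (2/6)(4/5) = 0.26667.
The prior-weighted likelihoods are 1/2 · 0.26786 = 0.13393, 3/8 · 0.15152 = 0.056818, 1/8 · 0.26667 = 0.033333; with total 0.22408.
Hence P(urn B | data) = (0.056818) / (0.22408) = 0.25356.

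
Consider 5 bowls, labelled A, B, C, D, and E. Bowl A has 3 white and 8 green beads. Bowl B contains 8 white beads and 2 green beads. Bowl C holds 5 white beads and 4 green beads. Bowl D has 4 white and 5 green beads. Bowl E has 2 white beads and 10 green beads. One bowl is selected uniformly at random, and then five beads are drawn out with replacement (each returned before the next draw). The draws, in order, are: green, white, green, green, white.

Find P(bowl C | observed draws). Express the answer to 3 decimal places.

The likelihood of the observed sequence under each hypothesis: P(data | bowl A) = (8/11)(3/11)(8/11)(8/11)(3/11) = 0.028612; P(data | bowl B) = (2/10)(8/10)(2/10)(2/10)(8/10) = 0.00512; P(data | bowl C) = (4/9)(5/9)(4/9)(4/9)(5/9) = 0.027096; P(data | bowl D) = (5/9)(4/9)(5/9)(5/9)(4/9) = 0.03387; P(data | bowl E) = (10/12)(2/12)(10/12)(10/12)(2/12) = 0.016075.
Multiplying each by its prior: 1/5 · 0.028612 = 0.0057224, 1/5 · 0.00512 = 0.001024, 1/5 · 0.027096 = 0.0054192, 1/5 · 0.03387 = 0.006774, 1/5 · 0.016075 = 0.003215; these sum to 0.022155.
Hence P(bowl C | data) = (0.0054192) / (0.022155) = 0.24461.

0.245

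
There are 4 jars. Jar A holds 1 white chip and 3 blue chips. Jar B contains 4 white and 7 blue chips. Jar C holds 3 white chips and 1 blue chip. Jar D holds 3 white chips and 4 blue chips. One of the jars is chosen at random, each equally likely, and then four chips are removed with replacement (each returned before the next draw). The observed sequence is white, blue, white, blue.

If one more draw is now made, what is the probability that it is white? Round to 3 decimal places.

The likelihood of the observed sequence under each hypothesis: P(data | jar A) = (1/4)(3/4)(1/4)(3/4) = 0.035156; P(data | jar B) = (4/11)(7/11)(4/11)(7/11) = 0.053548; P(data | jar C) = (3/4)(1/4)(3/4)(1/4) = 0.035156; P(data | jar D) = (3/7)(4/7)(3/7)(4/7) = 0.059975.
Weighting by the prior gives 1/4 · 0.035156 = 0.0087891, 1/4 · 0.053548 = 0.013387, 1/4 · 0.035156 = 0.0087891, 1/4 · 0.059975 = 0.014994; these sum to 0.045959.
The posterior is then P(jar A | data) = 0.19124, P(jar B | data) = 0.29128, P(jar C | data) = 0.19124, P(jar D | data) = 0.32624.
Averaging over the posterior, P(white next | data) = (1/4)(0.19124) + (4/11)(0.29128) + (3/4)(0.19124) + (3/7)(0.32624) = 0.43698.

0.437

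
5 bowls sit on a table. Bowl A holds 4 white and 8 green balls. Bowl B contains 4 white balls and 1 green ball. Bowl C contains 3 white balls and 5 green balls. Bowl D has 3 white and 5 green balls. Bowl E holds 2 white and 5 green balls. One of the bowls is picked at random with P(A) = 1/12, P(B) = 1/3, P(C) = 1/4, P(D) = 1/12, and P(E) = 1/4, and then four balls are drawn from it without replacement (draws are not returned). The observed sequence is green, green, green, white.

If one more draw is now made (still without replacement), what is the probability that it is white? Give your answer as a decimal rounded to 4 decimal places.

The likelihood of the observed sequence under each hypothesis: P(data | bowl A) = (8/12)(7/11)(6/10)(4/9) = 0.11313; P(data | bowl B) = (1/5)(0/4) = 0; P(data | bowl C) = (5/8)(4/7)(3/6)(3/5) = 0.10714; P(data | bowl D) = (5/8)(4/7)(3/6)(3/5) = 0.10714; P(data | bowl E) = (5/7)(4/6)(3/5)(2/4) = 0.14286.
Multiplying each by its prior: 1/12 · 0.11313 = 0.0094276, 1/3 · 0 = 0, 1/4 · 0.10714 = 0.026786, 1/12 · 0.10714 = 0.0089286, 1/4 · 0.14286 = 0.035714; summing to 0.080856.
Dividing through by the total gives posterior P(bowl A | data) = 0.1166, P(bowl B | data) = 0, P(bowl C | data) = 0.33128, P(bowl D | data) = 0.11043, P(bowl E | data) = 0.4417.
The predictive probability is P(white next | data) = (3/8)(0.1166) + (1/2)(0.33128) + (1/2)(0.11043) + (1/3)(0.4417) = 0.41181.

0.4118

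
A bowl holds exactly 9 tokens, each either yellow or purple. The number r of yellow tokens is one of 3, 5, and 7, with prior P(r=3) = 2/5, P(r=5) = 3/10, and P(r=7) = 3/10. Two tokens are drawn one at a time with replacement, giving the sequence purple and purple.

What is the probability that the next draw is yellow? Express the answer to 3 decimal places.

0.412

Compute the likelihood of the observed sequence for each case: P(data | r = 3) = (6/9)(6/9) = 4/9; P(data | r = 5) = (4/9)(4/9) = 16/81; P(data | r = 7) = (2/9)(2/9) = 4/81.
The prior-weighted likelihoods are 2/5 · 4/9 = 8/45, 3/10 · 16/81 = 8/135, 3/10 · 4/81 = 2/135; summing to 34/135.
The posterior is then P(r = 3 | data) = 12/17, P(r = 5 | data) = 4/17, P(r = 7 | data) = 1/17.
So P(yellow next | data) = Σ P(yellow next | H) P(H | data) = (1/3)(12/17) + (5/9)(4/17) + (7/9)(1/17) = 7/17.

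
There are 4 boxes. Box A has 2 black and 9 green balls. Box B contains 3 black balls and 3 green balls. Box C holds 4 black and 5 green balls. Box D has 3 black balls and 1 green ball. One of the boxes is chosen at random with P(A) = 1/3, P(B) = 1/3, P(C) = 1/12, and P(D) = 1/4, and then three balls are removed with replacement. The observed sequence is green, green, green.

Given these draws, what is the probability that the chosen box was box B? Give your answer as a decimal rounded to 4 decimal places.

0.1719

Compute the likelihood of the observed sequence for each case: P(data | box A) = (9/11)(9/11)(9/11) = 0.54771; P(data | box B) = (3/6)(3/6)(3/6) = 0.125; P(data | box C) = (5/9)(5/9)(5/9) = 0.17147; P(data | box D) = (1/4)(1/4)(1/4) = 0.015625.
Weighting by the prior gives 1/3 · 0.54771 = 0.18257, 1/3 · 0.125 = 0.041667, 1/12 · 0.17147 = 0.014289, 1/4 · 0.015625 = 0.0039062; with total 0.24243.
So P(box B | data) = (0.041667) / (0.24243) = 0.17187.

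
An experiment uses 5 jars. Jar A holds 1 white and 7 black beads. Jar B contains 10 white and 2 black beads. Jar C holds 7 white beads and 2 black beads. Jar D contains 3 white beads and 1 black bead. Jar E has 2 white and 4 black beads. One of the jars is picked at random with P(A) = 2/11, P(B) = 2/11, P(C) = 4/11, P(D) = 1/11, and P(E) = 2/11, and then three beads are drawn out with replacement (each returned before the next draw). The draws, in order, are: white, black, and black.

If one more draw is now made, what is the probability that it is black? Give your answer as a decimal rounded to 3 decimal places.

0.570

Under each hypothesis, the probability of the observed sequence is: P(data | jar A) = (1/8)(7/8)(7/8) = 0.095703; P(data | jar B) = (10/12)(2/12)(2/12) = 0.023148; P(data | jar C) = (7/9)(2/9)(2/9) = 0.038409; P(data | jar D) = (3/4)(1/4)(1/4) = 0.046875; P(data | jar E) = (2/6)(4/6)(4/6) = 0.14815.
The prior-weighted likelihoods are 2/11 · 0.095703 = 0.017401, 2/11 · 0.023148 = 0.0042088, 4/11 · 0.038409 = 0.013967, 1/11 · 0.046875 = 0.0042614, 2/11 · 0.14815 = 0.026936; these sum to 0.066774.
Dividing through by the total gives posterior P(jar A | data) = 0.26059, P(jar B | data) = 0.06303, P(jar C | data) = 0.20917, P(jar D | data) = 0.063818, P(jar E | data) = 0.40339.
The predictive probability is P(black next | data) = (7/8)(0.26059) + (1/6)(0.06303) + (2/9)(0.20917) + (1/4)(0.063818) + (2/3)(0.40339) = 0.56989.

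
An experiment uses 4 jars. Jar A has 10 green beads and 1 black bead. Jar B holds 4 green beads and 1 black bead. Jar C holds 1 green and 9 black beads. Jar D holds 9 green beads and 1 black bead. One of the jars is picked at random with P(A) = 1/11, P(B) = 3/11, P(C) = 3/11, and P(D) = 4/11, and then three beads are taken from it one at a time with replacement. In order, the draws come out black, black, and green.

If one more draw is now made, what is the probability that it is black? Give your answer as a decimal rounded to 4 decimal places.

Under each hypothesis, the probability of the observed sequence is: P(data | jar A) = (1/11)(1/11)(10/11) = 0.0075131; P(data | jar B) = (1/5)(1/5)(4/5) = 0.032; P(data | jar C) = (9/10)(9/10)(1/10) = 0.081; P(data | jar D) = (1/10)(1/10)(9/10) = 0.009.
Multiplying each by its prior: 1/11 · 0.0075131 = 0.00068301, 3/11 · 0.032 = 0.0087273, 3/11 · 0.081 = 0.022091, 4/11 · 0.009 = 0.0032727; these sum to 0.034774.
The posterior is then P(jar A | data) = 0.019642, P(jar B | data) = 0.25097, P(jar C | data) = 0.63527, P(jar D | data) = 0.094114.
So P(black next | data) = Σ P(black next | H) P(H | data) = (1/11)(0.019642) + (1/5)(0.25097) + (9/10)(0.63527) + (1/10)(0.094114) = 0.63314.

0.6331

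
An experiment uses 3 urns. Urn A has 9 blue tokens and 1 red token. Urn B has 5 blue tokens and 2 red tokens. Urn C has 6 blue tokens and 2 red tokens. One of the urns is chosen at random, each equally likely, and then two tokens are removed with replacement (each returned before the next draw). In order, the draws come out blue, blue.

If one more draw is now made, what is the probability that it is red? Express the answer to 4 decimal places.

Compute the likelihood of the observed sequence for each case: P(data | urn A) = (9/10)(9/10) = 0.81; P(data | urn B) = (5/7)(5/7) = 0.5102; P(data | urn C) = (6/8)(6/8) = 0.5625.
Multiplying each by its prior: 1/3 · 0.81 = 0.27, 1/3 · 0.5102 = 0.17007, 1/3 · 0.5625 = 0.1875; these sum to 0.62757.
Normalising, the posterior is P(urn A | data) = 0.43023, P(urn B | data) = 0.271, P(urn C | data) = 0.29877.
So P(red next | data) = Σ P(red next | H) P(H | data) = (1/10)(0.43023) + (2/7)(0.271) + (1/4)(0.29877) = 0.19514.

0.1951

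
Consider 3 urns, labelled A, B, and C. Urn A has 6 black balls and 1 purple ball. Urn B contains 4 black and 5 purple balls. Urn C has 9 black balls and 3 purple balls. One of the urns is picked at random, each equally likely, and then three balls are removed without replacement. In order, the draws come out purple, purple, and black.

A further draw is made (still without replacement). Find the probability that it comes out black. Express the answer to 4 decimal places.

0.5797

For each hypothesis, P(data | H) works out to: P(data | urn A) = (1/7)(0/6) = 0; P(data | urn B) = (5/9)(4/8)(4/7) = 0.15873; P(data | urn C) = (3/12)(2/11)(9/10) = 0.040909.
The prior-weighted likelihoods are 1/3 · 0 = 0, 1/3 · 0.15873 = 0.05291, 1/3 · 0.040909 = 0.013636; these sum to 0.066546.
The posterior is then P(urn A | data) = 0, P(urn B | data) = 0.79508, P(urn C | data) = 0.20492.
Averaging over the posterior, P(black next | data) = (1/2)(0.79508) + (8/9)(0.20492) = 0.57969.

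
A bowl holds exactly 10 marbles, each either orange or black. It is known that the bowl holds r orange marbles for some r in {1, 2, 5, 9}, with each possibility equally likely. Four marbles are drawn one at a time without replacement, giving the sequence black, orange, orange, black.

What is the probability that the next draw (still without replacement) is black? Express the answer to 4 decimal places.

0.6094

The likelihood of the observed sequence under each hypothesis: P(data | r = 1) = (9/10)(1/9)(0/8) = 0; P(data | r = 2) = (8/10)(2/9)(1/8)(7/7) = 1/45; P(data | r = 5) = (5/10)(5/9)(4/8)(4/7) = 5/63; P(data | r = 9) = (1/10)(9/9)(8/8)(0/7) = 0.
Multiplying each by its prior: 1/4 · 0 = 0, 1/4 · 1/45 = 1/180, 1/4 · 5/63 = 5/252, 1/4 · 0 = 0; summing to 8/315.
Normalising, the posterior is P(r = 1 | data) = 0, P(r = 2 | data) = 7/32, P(r = 5 | data) = 25/32, P(r = 9 | data) = 0.
The predictive probability is P(black next | data) = (1)(7/32) + (1/2)(25/32) = 39/64.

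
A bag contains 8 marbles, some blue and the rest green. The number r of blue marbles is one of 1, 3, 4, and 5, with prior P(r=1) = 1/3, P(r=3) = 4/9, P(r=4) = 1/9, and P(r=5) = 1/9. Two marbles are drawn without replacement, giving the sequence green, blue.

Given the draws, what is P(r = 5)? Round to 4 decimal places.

Compute the likelihood of the observed sequence for each case: P(data | r = 1) = (7/8)(1/7) = 1/8; P(data | r = 3) = (5/8)(3/7) = 15/56; P(data | r = 4) = (4/8)(4/7) = 2/7; P(data | r = 5) = (3/8)(5/7) = 15/56.
Multiplying each by its prior: 1/3 · 1/8 = 1/24, 4/9 · 15/56 = 5/42, 1/9 · 2/7 = 2/63, 1/9 · 15/56 = 5/168; summing to 2/9.
Hence P(r = 5 | data) = (5/168) / (2/9) = 15/112.

0.1339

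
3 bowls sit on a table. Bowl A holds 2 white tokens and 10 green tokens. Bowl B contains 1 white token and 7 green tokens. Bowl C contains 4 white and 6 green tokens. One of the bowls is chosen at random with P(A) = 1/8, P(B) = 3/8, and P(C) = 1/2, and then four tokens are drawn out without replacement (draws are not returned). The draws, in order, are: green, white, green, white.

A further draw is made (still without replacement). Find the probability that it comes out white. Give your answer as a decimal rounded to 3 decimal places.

Under each hypothesis, the probability of the observed sequence is: P(data | bowl A) = (10/12)(2/11)(9/10)(1/9) = 0.015152; P(data | bowl B) = (7/8)(1/7)(6/6)(0/5) = 0; P(data | bowl C) = (6/10)(4/9)(5/8)(3/7) = 0.071429.
Weighting by the prior gives 1/8 · 0.015152 = 0.0018939, 3/8 · 0 = 0, 1/2 · 0.071429 = 0.035714; summing to 0.037608.
Dividing through by the total gives posterior P(bowl A | data) = 0.05036, P(bowl B | data) = 0, P(bowl C | data) = 0.94964.
So P(white next | data) = Σ P(white next | H) P(H | data) = (0)(0.05036) + (1/3)(0.94964) = 0.31655.

0.317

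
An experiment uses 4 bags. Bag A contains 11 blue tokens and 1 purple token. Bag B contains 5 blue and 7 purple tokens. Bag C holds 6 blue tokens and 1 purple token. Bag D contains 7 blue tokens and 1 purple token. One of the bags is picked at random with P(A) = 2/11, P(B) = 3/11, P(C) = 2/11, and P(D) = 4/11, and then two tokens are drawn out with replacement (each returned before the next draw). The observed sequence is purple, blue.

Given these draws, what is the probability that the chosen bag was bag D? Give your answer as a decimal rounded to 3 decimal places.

0.280

Compute the likelihood of the observed sequence for each case: P(data | bag A) = (1/12)(11/12) = 0.076389; P(data | bag B) = (7/12)(5/12) = 0.24306; P(data | bag C) = (1/7)(6/7) = 0.12245; P(data | bag D) = (1/8)(7/8) = 0.10938.
Weighting by the prior gives 2/11 · 0.076389 = 0.013889, 3/11 · 0.24306 = 0.066288, 2/11 · 0.12245 = 0.022263, 4/11 · 0.10938 = 0.039773; summing to 0.14221.
By Bayes' rule, P(bag D | data) = (0.039773) / (0.14221) = 0.27967.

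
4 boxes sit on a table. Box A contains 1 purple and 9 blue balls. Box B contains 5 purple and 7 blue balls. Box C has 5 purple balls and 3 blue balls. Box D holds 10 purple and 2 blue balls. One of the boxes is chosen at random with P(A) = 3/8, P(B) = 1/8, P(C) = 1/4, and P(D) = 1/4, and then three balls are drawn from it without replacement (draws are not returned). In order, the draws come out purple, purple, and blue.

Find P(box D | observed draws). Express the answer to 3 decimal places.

For each hypothesis, P(data | H) works out to: P(data | box A) = (1/10)(0/9) = 0; P(data | box B) = (5/12)(4/11)(7/10) = 7/66; P(data | box C) = (5/8)(4/7)(3/6) = 5/28; P(data | box D) = (10/12)(9/11)(2/10) = 3/22.
Weighting by the prior gives 3/8 · 0 = 0, 1/8 · 7/66 = 7/528, 1/4 · 5/28 = 5/112, 1/4 · 3/22 = 3/88; these sum to 85/924.
Hence P(box D | data) = (3/88) / (85/924) = 63/170.

0.371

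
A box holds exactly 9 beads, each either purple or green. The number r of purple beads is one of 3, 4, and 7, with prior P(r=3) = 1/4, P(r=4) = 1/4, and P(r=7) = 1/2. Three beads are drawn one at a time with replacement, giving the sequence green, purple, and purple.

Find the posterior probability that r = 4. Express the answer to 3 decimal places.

0.242

For each hypothesis, P(data | H) works out to: P(data | r = 3) = (6/9)(3/9)(3/9) = 2/27; P(data | r = 4) = (5/9)(4/9)(4/9) = 80/729; P(data | r = 7) = (2/9)(7/9)(7/9) = 98/729.
The prior-weighted likelihoods are 1/4 · 2/27 = 1/54, 1/4 · 80/729 = 20/729, 1/2 · 98/729 = 49/729; summing to 55/486.
So P(r = 4 | data) = (20/729) / (55/486) = 8/33.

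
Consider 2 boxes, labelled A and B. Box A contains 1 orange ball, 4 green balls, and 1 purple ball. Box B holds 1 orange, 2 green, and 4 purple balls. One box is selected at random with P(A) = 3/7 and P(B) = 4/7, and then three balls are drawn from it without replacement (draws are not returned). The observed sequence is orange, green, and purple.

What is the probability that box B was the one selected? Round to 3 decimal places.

0.604

Under each hypothesis, the probability of the observed sequence is: P(data | box A) = (1/6)(4/5)(1/4) = 0.033333; P(data | box B) = (1/7)(2/6)(4/5) = 0.038095.
Multiplying each by its prior: 3/7 · 0.033333 = 0.014286, 4/7 · 0.038095 = 0.021769; summing to 0.036054.
Therefore the posterior P(box B | data) = (0.021769) / (0.036054) = 0.60377.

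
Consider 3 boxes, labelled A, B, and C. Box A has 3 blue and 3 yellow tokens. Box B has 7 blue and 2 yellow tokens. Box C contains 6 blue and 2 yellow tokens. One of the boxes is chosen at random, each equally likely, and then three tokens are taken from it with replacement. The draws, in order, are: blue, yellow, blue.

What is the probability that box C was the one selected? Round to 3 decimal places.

For each hypothesis, P(data | H) works out to: P(data | box A) = (3/6)(3/6)(3/6) = 0.125; P(data | box B) = (7/9)(2/9)(7/9) = 0.13443; P(data | box C) = (6/8)(2/8)(6/8) = 0.14062.
Multiplying each by its prior: 1/3 · 0.125 = 0.041667, 1/3 · 0.13443 = 0.04481, 1/3 · 0.14062 = 0.046875; with total 0.13335.
By Bayes' rule, P(box C | data) = (0.046875) / (0.13335) = 0.35151.

0.352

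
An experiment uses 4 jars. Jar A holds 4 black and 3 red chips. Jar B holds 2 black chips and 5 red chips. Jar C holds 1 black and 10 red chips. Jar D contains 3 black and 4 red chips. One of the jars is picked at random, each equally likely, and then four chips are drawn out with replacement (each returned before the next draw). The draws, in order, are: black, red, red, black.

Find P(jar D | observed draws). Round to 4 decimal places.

Compute the likelihood of the observed sequence for each case: P(data | jar A) = (4/7)(3/7)(3/7)(4/7) = 0.059975; P(data | jar B) = (2/7)(5/7)(5/7)(2/7) = 0.041649; P(data | jar C) = (1/11)(10/11)(10/11)(1/11) = 0.0068301; P(data | jar D) = (3/7)(4/7)(4/7)(3/7) = 0.059975.
The prior-weighted likelihoods are 1/4 · 0.059975 = 0.014994, 1/4 · 0.041649 = 0.010412, 1/4 · 0.0068301 = 0.0017075, 1/4 · 0.059975 = 0.014994; these sum to 0.042107.
Hence P(jar D | data) = (0.014994) / (0.042107) = 0.35608.

0.3561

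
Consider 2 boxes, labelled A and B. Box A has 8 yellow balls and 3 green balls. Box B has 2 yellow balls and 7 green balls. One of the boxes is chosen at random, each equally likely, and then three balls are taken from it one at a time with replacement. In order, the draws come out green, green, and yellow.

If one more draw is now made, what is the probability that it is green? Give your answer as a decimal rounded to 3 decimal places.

0.633

Compute the likelihood of the observed sequence for each case: P(data | box A) = (3/11)(3/11)(8/11) = 0.054095; P(data | box B) = (7/9)(7/9)(2/9) = 0.13443.
Multiplying each by its prior: 1/2 · 0.054095 = 0.027047, 1/2 · 0.13443 = 0.067215; with total 0.094263.
The posterior is then P(box A | data) = 0.28694, P(box B | data) = 0.71306.
So P(green next | data) = Σ P(green next | H) P(H | data) = (3/11)(0.28694) + (7/9)(0.71306) = 0.63286.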